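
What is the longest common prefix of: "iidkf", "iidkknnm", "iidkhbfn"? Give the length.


Words: iidkf, iidkknnm, iidkhbfn
  Position 0: all 'i' => match
  Position 1: all 'i' => match
  Position 2: all 'd' => match
  Position 3: all 'k' => match
  Position 4: ('f', 'k', 'h') => mismatch, stop
LCP = "iidk" (length 4)

4


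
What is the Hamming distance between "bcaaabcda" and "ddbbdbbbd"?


Comparing "bcaaabcda" and "ddbbdbbbd" position by position:
  Position 0: 'b' vs 'd' => differ
  Position 1: 'c' vs 'd' => differ
  Position 2: 'a' vs 'b' => differ
  Position 3: 'a' vs 'b' => differ
  Position 4: 'a' vs 'd' => differ
  Position 5: 'b' vs 'b' => same
  Position 6: 'c' vs 'b' => differ
  Position 7: 'd' vs 'b' => differ
  Position 8: 'a' vs 'd' => differ
Total differences (Hamming distance): 8

8


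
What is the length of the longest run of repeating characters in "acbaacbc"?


Input: "acbaacbc"
Scanning for longest run:
  Position 1 ('c'): new char, reset run to 1
  Position 2 ('b'): new char, reset run to 1
  Position 3 ('a'): new char, reset run to 1
  Position 4 ('a'): continues run of 'a', length=2
  Position 5 ('c'): new char, reset run to 1
  Position 6 ('b'): new char, reset run to 1
  Position 7 ('c'): new char, reset run to 1
Longest run: 'a' with length 2

2


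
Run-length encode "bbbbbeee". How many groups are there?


Input: bbbbbeee
Scanning for consecutive runs:
  Group 1: 'b' x 5 (positions 0-4)
  Group 2: 'e' x 3 (positions 5-7)
Total groups: 2

2


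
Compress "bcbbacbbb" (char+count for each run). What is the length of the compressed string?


Input: bcbbacbbb
Runs:
  'b' x 1 => "b1"
  'c' x 1 => "c1"
  'b' x 2 => "b2"
  'a' x 1 => "a1"
  'c' x 1 => "c1"
  'b' x 3 => "b3"
Compressed: "b1c1b2a1c1b3"
Compressed length: 12

12


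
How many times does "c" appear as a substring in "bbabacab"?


Searching for "c" in "bbabacab"
Scanning each position:
  Position 0: "b" => no
  Position 1: "b" => no
  Position 2: "a" => no
  Position 3: "b" => no
  Position 4: "a" => no
  Position 5: "c" => MATCH
  Position 6: "a" => no
  Position 7: "b" => no
Total occurrences: 1

1


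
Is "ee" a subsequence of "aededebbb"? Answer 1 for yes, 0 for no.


Check if "ee" is a subsequence of "aededebbb"
Greedy scan:
  Position 0 ('a'): no match needed
  Position 1 ('e'): matches sub[0] = 'e'
  Position 2 ('d'): no match needed
  Position 3 ('e'): matches sub[1] = 'e'
  Position 4 ('d'): no match needed
  Position 5 ('e'): no match needed
  Position 6 ('b'): no match needed
  Position 7 ('b'): no match needed
  Position 8 ('b'): no match needed
All 2 characters matched => is a subsequence

1


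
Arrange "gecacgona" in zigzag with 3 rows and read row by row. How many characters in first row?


Zigzag "gecacgona" into 3 rows:
Placing characters:
  'g' => row 0
  'e' => row 1
  'c' => row 2
  'a' => row 1
  'c' => row 0
  'g' => row 1
  'o' => row 2
  'n' => row 1
  'a' => row 0
Rows:
  Row 0: "gca"
  Row 1: "eagn"
  Row 2: "co"
First row length: 3

3


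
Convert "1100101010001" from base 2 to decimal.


Input: "1100101010001" in base 2
Positional expansion:
  Digit '1' (value 1) x 2^12 = 4096
  Digit '1' (value 1) x 2^11 = 2048
  Digit '0' (value 0) x 2^10 = 0
  Digit '0' (value 0) x 2^9 = 0
  Digit '1' (value 1) x 2^8 = 256
  Digit '0' (value 0) x 2^7 = 0
  Digit '1' (value 1) x 2^6 = 64
  Digit '0' (value 0) x 2^5 = 0
  Digit '1' (value 1) x 2^4 = 16
  Digit '0' (value 0) x 2^3 = 0
  Digit '0' (value 0) x 2^2 = 0
  Digit '0' (value 0) x 2^1 = 0
  Digit '1' (value 1) x 2^0 = 1
Sum = 6481

6481


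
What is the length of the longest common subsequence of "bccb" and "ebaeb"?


LCS of "bccb" and "ebaeb"
DP table:
           e    b    a    e    b
      0    0    0    0    0    0
  b   0    0    1    1    1    1
  c   0    0    1    1    1    1
  c   0    0    1    1    1    1
  b   0    0    1    1    1    2
LCS length = dp[4][5] = 2

2


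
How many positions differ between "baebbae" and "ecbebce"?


Comparing "baebbae" and "ecbebce" position by position:
  Position 0: 'b' vs 'e' => DIFFER
  Position 1: 'a' vs 'c' => DIFFER
  Position 2: 'e' vs 'b' => DIFFER
  Position 3: 'b' vs 'e' => DIFFER
  Position 4: 'b' vs 'b' => same
  Position 5: 'a' vs 'c' => DIFFER
  Position 6: 'e' vs 'e' => same
Positions that differ: 5

5


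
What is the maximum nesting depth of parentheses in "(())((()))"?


Input: "(())((()))"
Tracking depth:
  Position 0 '(': depth becomes 1
  Position 1 '(': depth becomes 2
  Position 2 ')': depth becomes 1
  Position 3 ')': depth becomes 0
  Position 4 '(': depth becomes 1
  Position 5 '(': depth becomes 2
  Position 6 '(': depth becomes 3
  Position 7 ')': depth becomes 2
  Position 8 ')': depth becomes 1
  Position 9 ')': depth becomes 0
Maximum depth reached: 3

3


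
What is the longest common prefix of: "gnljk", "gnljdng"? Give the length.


Words: gnljk, gnljdng
  Position 0: all 'g' => match
  Position 1: all 'n' => match
  Position 2: all 'l' => match
  Position 3: all 'j' => match
  Position 4: ('k', 'd') => mismatch, stop
LCP = "gnlj" (length 4)

4


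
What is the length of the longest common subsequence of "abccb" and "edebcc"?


LCS of "abccb" and "edebcc"
DP table:
           e    d    e    b    c    c
      0    0    0    0    0    0    0
  a   0    0    0    0    0    0    0
  b   0    0    0    0    1    1    1
  c   0    0    0    0    1    2    2
  c   0    0    0    0    1    2    3
  b   0    0    0    0    1    2    3
LCS length = dp[5][6] = 3

3


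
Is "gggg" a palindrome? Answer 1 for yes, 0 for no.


Input: gggg
Reversed: gggg
  Compare pos 0 ('g') with pos 3 ('g'): match
  Compare pos 1 ('g') with pos 2 ('g'): match
Result: palindrome

1


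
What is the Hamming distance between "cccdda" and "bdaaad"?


Comparing "cccdda" and "bdaaad" position by position:
  Position 0: 'c' vs 'b' => differ
  Position 1: 'c' vs 'd' => differ
  Position 2: 'c' vs 'a' => differ
  Position 3: 'd' vs 'a' => differ
  Position 4: 'd' vs 'a' => differ
  Position 5: 'a' vs 'd' => differ
Total differences (Hamming distance): 6

6


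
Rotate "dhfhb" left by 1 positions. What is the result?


Input: "dhfhb", rotate left by 1
First 1 characters: "d"
Remaining characters: "hfhb"
Concatenate remaining + first: "hfhb" + "d" = "hfhbd"

hfhbd


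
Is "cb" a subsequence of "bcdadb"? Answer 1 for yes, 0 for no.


Check if "cb" is a subsequence of "bcdadb"
Greedy scan:
  Position 0 ('b'): no match needed
  Position 1 ('c'): matches sub[0] = 'c'
  Position 2 ('d'): no match needed
  Position 3 ('a'): no match needed
  Position 4 ('d'): no match needed
  Position 5 ('b'): matches sub[1] = 'b'
All 2 characters matched => is a subsequence

1


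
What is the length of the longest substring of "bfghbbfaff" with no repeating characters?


Input: "bfghbbfaff"
Sliding window (track last position of each char):
  Position 0 ('b'): window [0,0] length 1 -- new best
  Position 1 ('f'): window [0,1] length 2 -- new best
  Position 2 ('g'): window [0,2] length 3 -- new best
  Position 3 ('h'): window [0,3] length 4 -- new best
  Position 4 ('b'): repeat (last at 0), move window start to 1
  Position 4 ('b'): window [1,4] length 4
  Position 5 ('b'): repeat (last at 4), move window start to 5
  Position 5 ('b'): window [5,5] length 1
  Position 6 ('f'): window [5,6] length 2
  Position 7 ('a'): window [5,7] length 3
  Position 8 ('f'): repeat (last at 6), move window start to 7
  Position 8 ('f'): window [7,8] length 2
  Position 9 ('f'): repeat (last at 8), move window start to 9
  Position 9 ('f'): window [9,9] length 1
Longest substring with no repeats: "bfgh" with length 4

4


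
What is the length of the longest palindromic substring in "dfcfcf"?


Input: "dfcfcf"
Checking substrings for palindromes:
  [1:6] "fcfcf" (len 5) => palindrome
  [1:4] "fcf" (len 3) => palindrome
  [2:5] "cfc" (len 3) => palindrome
  [3:6] "fcf" (len 3) => palindrome
Longest palindromic substring: "fcfcf" with length 5

5


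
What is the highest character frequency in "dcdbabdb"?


Input: dcdbabdb
Character counts:
  'a': 1
  'b': 3
  'c': 1
  'd': 3
Maximum frequency: 3

3


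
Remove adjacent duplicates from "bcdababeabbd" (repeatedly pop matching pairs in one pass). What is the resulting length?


Input: bcdababeabbd
Stack-based adjacent duplicate removal:
  Read 'b': push. Stack: b
  Read 'c': push. Stack: bc
  Read 'd': push. Stack: bcd
  Read 'a': push. Stack: bcda
  Read 'b': push. Stack: bcdab
  Read 'a': push. Stack: bcdaba
  Read 'b': push. Stack: bcdabab
  Read 'e': push. Stack: bcdababe
  Read 'a': push. Stack: bcdababea
  Read 'b': push. Stack: bcdababeab
  Read 'b': matches stack top 'b' => pop. Stack: bcdababea
  Read 'd': push. Stack: bcdababead
Final stack: "bcdababead" (length 10)

10


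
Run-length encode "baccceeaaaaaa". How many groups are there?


Input: baccceeaaaaaa
Scanning for consecutive runs:
  Group 1: 'b' x 1 (positions 0-0)
  Group 2: 'a' x 1 (positions 1-1)
  Group 3: 'c' x 3 (positions 2-4)
  Group 4: 'e' x 2 (positions 5-6)
  Group 5: 'a' x 6 (positions 7-12)
Total groups: 5

5


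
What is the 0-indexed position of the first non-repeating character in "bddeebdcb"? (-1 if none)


Input: bddeebdcb
Character frequencies:
  'b': 3
  'c': 1
  'd': 3
  'e': 2
Scanning left to right for freq == 1:
  Position 0 ('b'): freq=3, skip
  Position 1 ('d'): freq=3, skip
  Position 2 ('d'): freq=3, skip
  Position 3 ('e'): freq=2, skip
  Position 4 ('e'): freq=2, skip
  Position 5 ('b'): freq=3, skip
  Position 6 ('d'): freq=3, skip
  Position 7 ('c'): unique! => answer = 7

7


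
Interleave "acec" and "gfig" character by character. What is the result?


Interleaving "acec" and "gfig":
  Position 0: 'a' from first, 'g' from second => "ag"
  Position 1: 'c' from first, 'f' from second => "cf"
  Position 2: 'e' from first, 'i' from second => "ei"
  Position 3: 'c' from first, 'g' from second => "cg"
Result: agcfeicg

agcfeicg


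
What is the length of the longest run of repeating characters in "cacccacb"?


Input: "cacccacb"
Scanning for longest run:
  Position 1 ('a'): new char, reset run to 1
  Position 2 ('c'): new char, reset run to 1
  Position 3 ('c'): continues run of 'c', length=2
  Position 4 ('c'): continues run of 'c', length=3
  Position 5 ('a'): new char, reset run to 1
  Position 6 ('c'): new char, reset run to 1
  Position 7 ('b'): new char, reset run to 1
Longest run: 'c' with length 3

3


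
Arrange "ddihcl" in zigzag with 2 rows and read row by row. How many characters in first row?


Zigzag "ddihcl" into 2 rows:
Placing characters:
  'd' => row 0
  'd' => row 1
  'i' => row 0
  'h' => row 1
  'c' => row 0
  'l' => row 1
Rows:
  Row 0: "dic"
  Row 1: "dhl"
First row length: 3

3


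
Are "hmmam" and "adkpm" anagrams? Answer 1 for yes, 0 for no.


Strings: "hmmam", "adkpm"
Sorted first:  ahmmm
Sorted second: adkmp
Differ at position 1: 'h' vs 'd' => not anagrams

0


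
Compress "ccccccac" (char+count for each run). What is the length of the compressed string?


Input: ccccccac
Runs:
  'c' x 6 => "c6"
  'a' x 1 => "a1"
  'c' x 1 => "c1"
Compressed: "c6a1c1"
Compressed length: 6

6


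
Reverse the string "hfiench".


Input: hfiench
Reading characters right to left:
  Position 6: 'h'
  Position 5: 'c'
  Position 4: 'n'
  Position 3: 'e'
  Position 2: 'i'
  Position 1: 'f'
  Position 0: 'h'
Reversed: hcneifh

hcneifh


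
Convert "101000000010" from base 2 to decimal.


Input: "101000000010" in base 2
Positional expansion:
  Digit '1' (value 1) x 2^11 = 2048
  Digit '0' (value 0) x 2^10 = 0
  Digit '1' (value 1) x 2^9 = 512
  Digit '0' (value 0) x 2^8 = 0
  Digit '0' (value 0) x 2^7 = 0
  Digit '0' (value 0) x 2^6 = 0
  Digit '0' (value 0) x 2^5 = 0
  Digit '0' (value 0) x 2^4 = 0
  Digit '0' (value 0) x 2^3 = 0
  Digit '0' (value 0) x 2^2 = 0
  Digit '1' (value 1) x 2^1 = 2
  Digit '0' (value 0) x 2^0 = 0
Sum = 2562

2562


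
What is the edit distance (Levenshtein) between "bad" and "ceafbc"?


Computing edit distance: "bad" -> "ceafbc"
DP table:
           c    e    a    f    b    c
      0    1    2    3    4    5    6
  b   1    1    2    3    4    4    5
  a   2    2    2    2    3    4    5
  d   3    3    3    3    3    4    5
Edit distance = dp[3][6] = 5

5


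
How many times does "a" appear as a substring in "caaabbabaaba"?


Searching for "a" in "caaabbabaaba"
Scanning each position:
  Position 0: "c" => no
  Position 1: "a" => MATCH
  Position 2: "a" => MATCH
  Position 3: "a" => MATCH
  Position 4: "b" => no
  Position 5: "b" => no
  Position 6: "a" => MATCH
  Position 7: "b" => no
  Position 8: "a" => MATCH
  Position 9: "a" => MATCH
  Position 10: "b" => no
  Position 11: "a" => MATCH
Total occurrences: 7

7


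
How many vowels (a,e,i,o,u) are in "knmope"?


Input: knmope
Checking each character:
  'k' at position 0: consonant
  'n' at position 1: consonant
  'm' at position 2: consonant
  'o' at position 3: vowel (running total: 1)
  'p' at position 4: consonant
  'e' at position 5: vowel (running total: 2)
Total vowels: 2

2


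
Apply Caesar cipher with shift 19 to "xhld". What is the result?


Caesar cipher: shift "xhld" by 19
  'x' (pos 23) + 19 = pos 16 = 'q'
  'h' (pos 7) + 19 = pos 0 = 'a'
  'l' (pos 11) + 19 = pos 4 = 'e'
  'd' (pos 3) + 19 = pos 22 = 'w'
Result: qaew

qaew


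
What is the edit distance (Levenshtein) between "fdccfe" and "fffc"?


Computing edit distance: "fdccfe" -> "fffc"
DP table:
           f    f    f    c
      0    1    2    3    4
  f   1    0    1    2    3
  d   2    1    1    2    3
  c   3    2    2    2    2
  c   4    3    3    3    2
  f   5    4    3    3    3
  e   6    5    4    4    4
Edit distance = dp[6][4] = 4

4


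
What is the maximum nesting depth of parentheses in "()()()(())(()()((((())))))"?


Input: "()()()(())(()()((((())))))"
Tracking depth:
  Position 0 '(': depth becomes 1
  Position 1 ')': depth becomes 0
  Position 2 '(': depth becomes 1
  Position 3 ')': depth becomes 0
  Position 4 '(': depth becomes 1
  Position 5 ')': depth becomes 0
  Position 6 '(': depth becomes 1
  Position 7 '(': depth becomes 2
  Position 8 ')': depth becomes 1
  Position 9 ')': depth becomes 0
  Position 10 '(': depth becomes 1
  Position 11 '(': depth becomes 2
  Position 12 ')': depth becomes 1
  Position 13 '(': depth becomes 2
  Position 14 ')': depth becomes 1
  Position 15 '(': depth becomes 2
  Position 16 '(': depth becomes 3
  Position 17 '(': depth becomes 4
  Position 18 '(': depth becomes 5
  Position 19 '(': depth becomes 6
  Position 20 ')': depth becomes 5
  Position 21 ')': depth becomes 4
  Position 22 ')': depth becomes 3
  Position 23 ')': depth becomes 2
  Position 24 ')': depth becomes 1
  Position 25 ')': depth becomes 0
Maximum depth reached: 6

6


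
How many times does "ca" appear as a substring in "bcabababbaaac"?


Searching for "ca" in "bcabababbaaac"
Scanning each position:
  Position 0: "bc" => no
  Position 1: "ca" => MATCH
  Position 2: "ab" => no
  Position 3: "ba" => no
  Position 4: "ab" => no
  Position 5: "ba" => no
  Position 6: "ab" => no
  Position 7: "bb" => no
  Position 8: "ba" => no
  Position 9: "aa" => no
  Position 10: "aa" => no
  Position 11: "ac" => no
Total occurrences: 1

1


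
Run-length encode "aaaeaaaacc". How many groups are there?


Input: aaaeaaaacc
Scanning for consecutive runs:
  Group 1: 'a' x 3 (positions 0-2)
  Group 2: 'e' x 1 (positions 3-3)
  Group 3: 'a' x 4 (positions 4-7)
  Group 4: 'c' x 2 (positions 8-9)
Total groups: 4

4


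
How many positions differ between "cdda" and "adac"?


Comparing "cdda" and "adac" position by position:
  Position 0: 'c' vs 'a' => DIFFER
  Position 1: 'd' vs 'd' => same
  Position 2: 'd' vs 'a' => DIFFER
  Position 3: 'a' vs 'c' => DIFFER
Positions that differ: 3

3


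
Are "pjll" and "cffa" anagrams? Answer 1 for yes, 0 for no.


Strings: "pjll", "cffa"
Sorted first:  jllp
Sorted second: acff
Differ at position 0: 'j' vs 'a' => not anagrams

0


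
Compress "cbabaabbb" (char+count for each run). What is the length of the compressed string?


Input: cbabaabbb
Runs:
  'c' x 1 => "c1"
  'b' x 1 => "b1"
  'a' x 1 => "a1"
  'b' x 1 => "b1"
  'a' x 2 => "a2"
  'b' x 3 => "b3"
Compressed: "c1b1a1b1a2b3"
Compressed length: 12

12


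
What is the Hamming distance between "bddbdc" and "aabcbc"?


Comparing "bddbdc" and "aabcbc" position by position:
  Position 0: 'b' vs 'a' => differ
  Position 1: 'd' vs 'a' => differ
  Position 2: 'd' vs 'b' => differ
  Position 3: 'b' vs 'c' => differ
  Position 4: 'd' vs 'b' => differ
  Position 5: 'c' vs 'c' => same
Total differences (Hamming distance): 5

5


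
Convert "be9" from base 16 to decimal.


Input: "be9" in base 16
Positional expansion:
  Digit 'b' (value 11) x 16^2 = 2816
  Digit 'e' (value 14) x 16^1 = 224
  Digit '9' (value 9) x 16^0 = 9
Sum = 3049

3049


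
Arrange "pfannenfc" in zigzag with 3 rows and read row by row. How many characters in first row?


Zigzag "pfannenfc" into 3 rows:
Placing characters:
  'p' => row 0
  'f' => row 1
  'a' => row 2
  'n' => row 1
  'n' => row 0
  'e' => row 1
  'n' => row 2
  'f' => row 1
  'c' => row 0
Rows:
  Row 0: "pnc"
  Row 1: "fnef"
  Row 2: "an"
First row length: 3

3


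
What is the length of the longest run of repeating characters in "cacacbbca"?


Input: "cacacbbca"
Scanning for longest run:
  Position 1 ('a'): new char, reset run to 1
  Position 2 ('c'): new char, reset run to 1
  Position 3 ('a'): new char, reset run to 1
  Position 4 ('c'): new char, reset run to 1
  Position 5 ('b'): new char, reset run to 1
  Position 6 ('b'): continues run of 'b', length=2
  Position 7 ('c'): new char, reset run to 1
  Position 8 ('a'): new char, reset run to 1
Longest run: 'b' with length 2

2


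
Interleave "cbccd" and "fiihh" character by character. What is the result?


Interleaving "cbccd" and "fiihh":
  Position 0: 'c' from first, 'f' from second => "cf"
  Position 1: 'b' from first, 'i' from second => "bi"
  Position 2: 'c' from first, 'i' from second => "ci"
  Position 3: 'c' from first, 'h' from second => "ch"
  Position 4: 'd' from first, 'h' from second => "dh"
Result: cfbicichdh

cfbicichdh


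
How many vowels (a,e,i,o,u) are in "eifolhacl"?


Input: eifolhacl
Checking each character:
  'e' at position 0: vowel (running total: 1)
  'i' at position 1: vowel (running total: 2)
  'f' at position 2: consonant
  'o' at position 3: vowel (running total: 3)
  'l' at position 4: consonant
  'h' at position 5: consonant
  'a' at position 6: vowel (running total: 4)
  'c' at position 7: consonant
  'l' at position 8: consonant
Total vowels: 4

4


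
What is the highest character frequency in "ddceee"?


Input: ddceee
Character counts:
  'c': 1
  'd': 2
  'e': 3
Maximum frequency: 3

3


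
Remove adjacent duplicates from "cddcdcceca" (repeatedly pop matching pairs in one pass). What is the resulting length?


Input: cddcdcceca
Stack-based adjacent duplicate removal:
  Read 'c': push. Stack: c
  Read 'd': push. Stack: cd
  Read 'd': matches stack top 'd' => pop. Stack: c
  Read 'c': matches stack top 'c' => pop. Stack: (empty)
  Read 'd': push. Stack: d
  Read 'c': push. Stack: dc
  Read 'c': matches stack top 'c' => pop. Stack: d
  Read 'e': push. Stack: de
  Read 'c': push. Stack: dec
  Read 'a': push. Stack: deca
Final stack: "deca" (length 4)

4


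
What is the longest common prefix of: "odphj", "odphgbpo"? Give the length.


Words: odphj, odphgbpo
  Position 0: all 'o' => match
  Position 1: all 'd' => match
  Position 2: all 'p' => match
  Position 3: all 'h' => match
  Position 4: ('j', 'g') => mismatch, stop
LCP = "odph" (length 4)

4


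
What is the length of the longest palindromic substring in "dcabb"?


Input: "dcabb"
Checking substrings for palindromes:
  [3:5] "bb" (len 2) => palindrome
Longest palindromic substring: "bb" with length 2

2


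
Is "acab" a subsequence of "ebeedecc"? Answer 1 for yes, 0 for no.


Check if "acab" is a subsequence of "ebeedecc"
Greedy scan:
  Position 0 ('e'): no match needed
  Position 1 ('b'): no match needed
  Position 2 ('e'): no match needed
  Position 3 ('e'): no match needed
  Position 4 ('d'): no match needed
  Position 5 ('e'): no match needed
  Position 6 ('c'): no match needed
  Position 7 ('c'): no match needed
Only matched 0/4 characters => not a subsequence

0


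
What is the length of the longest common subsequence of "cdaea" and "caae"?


LCS of "cdaea" and "caae"
DP table:
           c    a    a    e
      0    0    0    0    0
  c   0    1    1    1    1
  d   0    1    1    1    1
  a   0    1    2    2    2
  e   0    1    2    2    3
  a   0    1    2    3    3
LCS length = dp[5][4] = 3

3


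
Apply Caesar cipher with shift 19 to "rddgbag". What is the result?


Caesar cipher: shift "rddgbag" by 19
  'r' (pos 17) + 19 = pos 10 = 'k'
  'd' (pos 3) + 19 = pos 22 = 'w'
  'd' (pos 3) + 19 = pos 22 = 'w'
  'g' (pos 6) + 19 = pos 25 = 'z'
  'b' (pos 1) + 19 = pos 20 = 'u'
  'a' (pos 0) + 19 = pos 19 = 't'
  'g' (pos 6) + 19 = pos 25 = 'z'
Result: kwwzutz

kwwzutz


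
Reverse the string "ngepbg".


Input: ngepbg
Reading characters right to left:
  Position 5: 'g'
  Position 4: 'b'
  Position 3: 'p'
  Position 2: 'e'
  Position 1: 'g'
  Position 0: 'n'
Reversed: gbpegn

gbpegn


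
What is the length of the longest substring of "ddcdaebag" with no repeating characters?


Input: "ddcdaebag"
Sliding window (track last position of each char):
  Position 0 ('d'): window [0,0] length 1 -- new best
  Position 1 ('d'): repeat (last at 0), move window start to 1
  Position 1 ('d'): window [1,1] length 1
  Position 2 ('c'): window [1,2] length 2 -- new best
  Position 3 ('d'): repeat (last at 1), move window start to 2
  Position 3 ('d'): window [2,3] length 2
  Position 4 ('a'): window [2,4] length 3 -- new best
  Position 5 ('e'): window [2,5] length 4 -- new best
  Position 6 ('b'): window [2,6] length 5 -- new best
  Position 7 ('a'): repeat (last at 4), move window start to 5
  Position 7 ('a'): window [5,7] length 3
  Position 8 ('g'): window [5,8] length 4
Longest substring with no repeats: "cdaeb" with length 5

5


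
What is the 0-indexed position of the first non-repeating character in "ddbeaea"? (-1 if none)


Input: ddbeaea
Character frequencies:
  'a': 2
  'b': 1
  'd': 2
  'e': 2
Scanning left to right for freq == 1:
  Position 0 ('d'): freq=2, skip
  Position 1 ('d'): freq=2, skip
  Position 2 ('b'): unique! => answer = 2

2


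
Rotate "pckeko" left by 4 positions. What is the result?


Input: "pckeko", rotate left by 4
First 4 characters: "pcke"
Remaining characters: "ko"
Concatenate remaining + first: "ko" + "pcke" = "kopcke"

kopcke


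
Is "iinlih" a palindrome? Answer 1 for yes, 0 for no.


Input: iinlih
Reversed: hilnii
  Compare pos 0 ('i') with pos 5 ('h'): MISMATCH
  Compare pos 1 ('i') with pos 4 ('i'): match
  Compare pos 2 ('n') with pos 3 ('l'): MISMATCH
Result: not a palindrome

0


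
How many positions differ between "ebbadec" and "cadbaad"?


Comparing "ebbadec" and "cadbaad" position by position:
  Position 0: 'e' vs 'c' => DIFFER
  Position 1: 'b' vs 'a' => DIFFER
  Position 2: 'b' vs 'd' => DIFFER
  Position 3: 'a' vs 'b' => DIFFER
  Position 4: 'd' vs 'a' => DIFFER
  Position 5: 'e' vs 'a' => DIFFER
  Position 6: 'c' vs 'd' => DIFFER
Positions that differ: 7

7


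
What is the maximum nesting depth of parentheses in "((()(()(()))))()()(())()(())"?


Input: "((()(()(()))))()()(())()(())"
Tracking depth:
  Position 0 '(': depth becomes 1
  Position 1 '(': depth becomes 2
  Position 2 '(': depth becomes 3
  Position 3 ')': depth becomes 2
  Position 4 '(': depth becomes 3
  Position 5 '(': depth becomes 4
  Position 6 ')': depth becomes 3
  Position 7 '(': depth becomes 4
  Position 8 '(': depth becomes 5
  Position 9 ')': depth becomes 4
  Position 10 ')': depth becomes 3
  Position 11 ')': depth becomes 2
  Position 12 ')': depth becomes 1
  Position 13 ')': depth becomes 0
  Position 14 '(': depth becomes 1
  Position 15 ')': depth becomes 0
  Position 16 '(': depth becomes 1
  Position 17 ')': depth becomes 0
  Position 18 '(': depth becomes 1
  Position 19 '(': depth becomes 2
  Position 20 ')': depth becomes 1
  Position 21 ')': depth becomes 0
  Position 22 '(': depth becomes 1
  Position 23 ')': depth becomes 0
  Position 24 '(': depth becomes 1
  Position 25 '(': depth becomes 2
  Position 26 ')': depth becomes 1
  Position 27 ')': depth becomes 0
Maximum depth reached: 5

5


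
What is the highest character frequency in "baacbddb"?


Input: baacbddb
Character counts:
  'a': 2
  'b': 3
  'c': 1
  'd': 2
Maximum frequency: 3

3


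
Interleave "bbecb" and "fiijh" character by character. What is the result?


Interleaving "bbecb" and "fiijh":
  Position 0: 'b' from first, 'f' from second => "bf"
  Position 1: 'b' from first, 'i' from second => "bi"
  Position 2: 'e' from first, 'i' from second => "ei"
  Position 3: 'c' from first, 'j' from second => "cj"
  Position 4: 'b' from first, 'h' from second => "bh"
Result: bfbieicjbh

bfbieicjbh


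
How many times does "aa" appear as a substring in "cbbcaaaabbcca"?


Searching for "aa" in "cbbcaaaabbcca"
Scanning each position:
  Position 0: "cb" => no
  Position 1: "bb" => no
  Position 2: "bc" => no
  Position 3: "ca" => no
  Position 4: "aa" => MATCH
  Position 5: "aa" => MATCH
  Position 6: "aa" => MATCH
  Position 7: "ab" => no
  Position 8: "bb" => no
  Position 9: "bc" => no
  Position 10: "cc" => no
  Position 11: "ca" => no
Total occurrences: 3

3


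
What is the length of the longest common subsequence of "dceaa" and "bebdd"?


LCS of "dceaa" and "bebdd"
DP table:
           b    e    b    d    d
      0    0    0    0    0    0
  d   0    0    0    0    1    1
  c   0    0    0    0    1    1
  e   0    0    1    1    1    1
  a   0    0    1    1    1    1
  a   0    0    1    1    1    1
LCS length = dp[5][5] = 1

1


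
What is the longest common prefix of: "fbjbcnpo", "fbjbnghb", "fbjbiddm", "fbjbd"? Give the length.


Words: fbjbcnpo, fbjbnghb, fbjbiddm, fbjbd
  Position 0: all 'f' => match
  Position 1: all 'b' => match
  Position 2: all 'j' => match
  Position 3: all 'b' => match
  Position 4: ('c', 'n', 'i', 'd') => mismatch, stop
LCP = "fbjb" (length 4)

4


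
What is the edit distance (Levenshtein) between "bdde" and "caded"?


Computing edit distance: "bdde" -> "caded"
DP table:
           c    a    d    e    d
      0    1    2    3    4    5
  b   1    1    2    3    4    5
  d   2    2    2    2    3    4
  d   3    3    3    2    3    3
  e   4    4    4    3    2    3
Edit distance = dp[4][5] = 3

3


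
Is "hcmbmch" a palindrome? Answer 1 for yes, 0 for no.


Input: hcmbmch
Reversed: hcmbmch
  Compare pos 0 ('h') with pos 6 ('h'): match
  Compare pos 1 ('c') with pos 5 ('c'): match
  Compare pos 2 ('m') with pos 4 ('m'): match
Result: palindrome

1


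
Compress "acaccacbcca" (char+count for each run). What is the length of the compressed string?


Input: acaccacbcca
Runs:
  'a' x 1 => "a1"
  'c' x 1 => "c1"
  'a' x 1 => "a1"
  'c' x 2 => "c2"
  'a' x 1 => "a1"
  'c' x 1 => "c1"
  'b' x 1 => "b1"
  'c' x 2 => "c2"
  'a' x 1 => "a1"
Compressed: "a1c1a1c2a1c1b1c2a1"
Compressed length: 18

18


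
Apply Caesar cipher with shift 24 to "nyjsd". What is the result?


Caesar cipher: shift "nyjsd" by 24
  'n' (pos 13) + 24 = pos 11 = 'l'
  'y' (pos 24) + 24 = pos 22 = 'w'
  'j' (pos 9) + 24 = pos 7 = 'h'
  's' (pos 18) + 24 = pos 16 = 'q'
  'd' (pos 3) + 24 = pos 1 = 'b'
Result: lwhqb

lwhqb


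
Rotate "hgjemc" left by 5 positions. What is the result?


Input: "hgjemc", rotate left by 5
First 5 characters: "hgjem"
Remaining characters: "c"
Concatenate remaining + first: "c" + "hgjem" = "chgjem"

chgjem


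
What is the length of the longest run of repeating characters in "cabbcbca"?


Input: "cabbcbca"
Scanning for longest run:
  Position 1 ('a'): new char, reset run to 1
  Position 2 ('b'): new char, reset run to 1
  Position 3 ('b'): continues run of 'b', length=2
  Position 4 ('c'): new char, reset run to 1
  Position 5 ('b'): new char, reset run to 1
  Position 6 ('c'): new char, reset run to 1
  Position 7 ('a'): new char, reset run to 1
Longest run: 'b' with length 2

2


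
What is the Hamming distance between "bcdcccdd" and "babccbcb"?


Comparing "bcdcccdd" and "babccbcb" position by position:
  Position 0: 'b' vs 'b' => same
  Position 1: 'c' vs 'a' => differ
  Position 2: 'd' vs 'b' => differ
  Position 3: 'c' vs 'c' => same
  Position 4: 'c' vs 'c' => same
  Position 5: 'c' vs 'b' => differ
  Position 6: 'd' vs 'c' => differ
  Position 7: 'd' vs 'b' => differ
Total differences (Hamming distance): 5

5


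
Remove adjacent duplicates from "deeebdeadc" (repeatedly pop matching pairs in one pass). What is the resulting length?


Input: deeebdeadc
Stack-based adjacent duplicate removal:
  Read 'd': push. Stack: d
  Read 'e': push. Stack: de
  Read 'e': matches stack top 'e' => pop. Stack: d
  Read 'e': push. Stack: de
  Read 'b': push. Stack: deb
  Read 'd': push. Stack: debd
  Read 'e': push. Stack: debde
  Read 'a': push. Stack: debdea
  Read 'd': push. Stack: debdead
  Read 'c': push. Stack: debdeadc
Final stack: "debdeadc" (length 8)

8


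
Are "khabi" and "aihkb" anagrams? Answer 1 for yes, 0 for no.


Strings: "khabi", "aihkb"
Sorted first:  abhik
Sorted second: abhik
Sorted forms match => anagrams

1


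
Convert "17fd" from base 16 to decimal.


Input: "17fd" in base 16
Positional expansion:
  Digit '1' (value 1) x 16^3 = 4096
  Digit '7' (value 7) x 16^2 = 1792
  Digit 'f' (value 15) x 16^1 = 240
  Digit 'd' (value 13) x 16^0 = 13
Sum = 6141

6141


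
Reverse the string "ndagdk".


Input: ndagdk
Reading characters right to left:
  Position 5: 'k'
  Position 4: 'd'
  Position 3: 'g'
  Position 2: 'a'
  Position 1: 'd'
  Position 0: 'n'
Reversed: kdgadn

kdgadn


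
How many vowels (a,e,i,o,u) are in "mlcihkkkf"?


Input: mlcihkkkf
Checking each character:
  'm' at position 0: consonant
  'l' at position 1: consonant
  'c' at position 2: consonant
  'i' at position 3: vowel (running total: 1)
  'h' at position 4: consonant
  'k' at position 5: consonant
  'k' at position 6: consonant
  'k' at position 7: consonant
  'f' at position 8: consonant
Total vowels: 1

1


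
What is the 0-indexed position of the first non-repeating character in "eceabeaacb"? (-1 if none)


Input: eceabeaacb
Character frequencies:
  'a': 3
  'b': 2
  'c': 2
  'e': 3
Scanning left to right for freq == 1:
  Position 0 ('e'): freq=3, skip
  Position 1 ('c'): freq=2, skip
  Position 2 ('e'): freq=3, skip
  Position 3 ('a'): freq=3, skip
  Position 4 ('b'): freq=2, skip
  Position 5 ('e'): freq=3, skip
  Position 6 ('a'): freq=3, skip
  Position 7 ('a'): freq=3, skip
  Position 8 ('c'): freq=2, skip
  Position 9 ('b'): freq=2, skip
  No unique character found => answer = -1

-1


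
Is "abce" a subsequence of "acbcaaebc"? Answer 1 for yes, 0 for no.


Check if "abce" is a subsequence of "acbcaaebc"
Greedy scan:
  Position 0 ('a'): matches sub[0] = 'a'
  Position 1 ('c'): no match needed
  Position 2 ('b'): matches sub[1] = 'b'
  Position 3 ('c'): matches sub[2] = 'c'
  Position 4 ('a'): no match needed
  Position 5 ('a'): no match needed
  Position 6 ('e'): matches sub[3] = 'e'
  Position 7 ('b'): no match needed
  Position 8 ('c'): no match needed
All 4 characters matched => is a subsequence

1


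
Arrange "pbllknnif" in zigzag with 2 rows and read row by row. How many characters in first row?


Zigzag "pbllknnif" into 2 rows:
Placing characters:
  'p' => row 0
  'b' => row 1
  'l' => row 0
  'l' => row 1
  'k' => row 0
  'n' => row 1
  'n' => row 0
  'i' => row 1
  'f' => row 0
Rows:
  Row 0: "plknf"
  Row 1: "blni"
First row length: 5

5


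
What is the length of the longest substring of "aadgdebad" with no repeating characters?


Input: "aadgdebad"
Sliding window (track last position of each char):
  Position 0 ('a'): window [0,0] length 1 -- new best
  Position 1 ('a'): repeat (last at 0), move window start to 1
  Position 1 ('a'): window [1,1] length 1
  Position 2 ('d'): window [1,2] length 2 -- new best
  Position 3 ('g'): window [1,3] length 3 -- new best
  Position 4 ('d'): repeat (last at 2), move window start to 3
  Position 4 ('d'): window [3,4] length 2
  Position 5 ('e'): window [3,5] length 3
  Position 6 ('b'): window [3,6] length 4 -- new best
  Position 7 ('a'): window [3,7] length 5 -- new best
  Position 8 ('d'): repeat (last at 4), move window start to 5
  Position 8 ('d'): window [5,8] length 4
Longest substring with no repeats: "gdeba" with length 5

5


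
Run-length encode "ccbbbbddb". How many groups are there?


Input: ccbbbbddb
Scanning for consecutive runs:
  Group 1: 'c' x 2 (positions 0-1)
  Group 2: 'b' x 4 (positions 2-5)
  Group 3: 'd' x 2 (positions 6-7)
  Group 4: 'b' x 1 (positions 8-8)
Total groups: 4

4


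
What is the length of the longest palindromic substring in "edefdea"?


Input: "edefdea"
Checking substrings for palindromes:
  [0:3] "ede" (len 3) => palindrome
Longest palindromic substring: "ede" with length 3

3


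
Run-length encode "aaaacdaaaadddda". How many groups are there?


Input: aaaacdaaaadddda
Scanning for consecutive runs:
  Group 1: 'a' x 4 (positions 0-3)
  Group 2: 'c' x 1 (positions 4-4)
  Group 3: 'd' x 1 (positions 5-5)
  Group 4: 'a' x 4 (positions 6-9)
  Group 5: 'd' x 4 (positions 10-13)
  Group 6: 'a' x 1 (positions 14-14)
Total groups: 6

6


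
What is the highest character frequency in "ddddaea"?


Input: ddddaea
Character counts:
  'a': 2
  'd': 4
  'e': 1
Maximum frequency: 4

4


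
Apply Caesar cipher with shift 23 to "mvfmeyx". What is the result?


Caesar cipher: shift "mvfmeyx" by 23
  'm' (pos 12) + 23 = pos 9 = 'j'
  'v' (pos 21) + 23 = pos 18 = 's'
  'f' (pos 5) + 23 = pos 2 = 'c'
  'm' (pos 12) + 23 = pos 9 = 'j'
  'e' (pos 4) + 23 = pos 1 = 'b'
  'y' (pos 24) + 23 = pos 21 = 'v'
  'x' (pos 23) + 23 = pos 20 = 'u'
Result: jscjbvu

jscjbvu


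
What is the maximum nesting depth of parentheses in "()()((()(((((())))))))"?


Input: "()()((()(((((())))))))"
Tracking depth:
  Position 0 '(': depth becomes 1
  Position 1 ')': depth becomes 0
  Position 2 '(': depth becomes 1
  Position 3 ')': depth becomes 0
  Position 4 '(': depth becomes 1
  Position 5 '(': depth becomes 2
  Position 6 '(': depth becomes 3
  Position 7 ')': depth becomes 2
  Position 8 '(': depth becomes 3
  Position 9 '(': depth becomes 4
  Position 10 '(': depth becomes 5
  Position 11 '(': depth becomes 6
  Position 12 '(': depth becomes 7
  Position 13 '(': depth becomes 8
  Position 14 ')': depth becomes 7
  Position 15 ')': depth becomes 6
  Position 16 ')': depth becomes 5
  Position 17 ')': depth becomes 4
  Position 18 ')': depth becomes 3
  Position 19 ')': depth becomes 2
  Position 20 ')': depth becomes 1
  Position 21 ')': depth becomes 0
Maximum depth reached: 8

8


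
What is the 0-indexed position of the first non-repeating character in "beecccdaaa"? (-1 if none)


Input: beecccdaaa
Character frequencies:
  'a': 3
  'b': 1
  'c': 3
  'd': 1
  'e': 2
Scanning left to right for freq == 1:
  Position 0 ('b'): unique! => answer = 0

0


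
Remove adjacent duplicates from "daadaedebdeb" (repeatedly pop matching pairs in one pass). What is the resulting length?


Input: daadaedebdeb
Stack-based adjacent duplicate removal:
  Read 'd': push. Stack: d
  Read 'a': push. Stack: da
  Read 'a': matches stack top 'a' => pop. Stack: d
  Read 'd': matches stack top 'd' => pop. Stack: (empty)
  Read 'a': push. Stack: a
  Read 'e': push. Stack: ae
  Read 'd': push. Stack: aed
  Read 'e': push. Stack: aede
  Read 'b': push. Stack: aedeb
  Read 'd': push. Stack: aedebd
  Read 'e': push. Stack: aedebde
  Read 'b': push. Stack: aedebdeb
Final stack: "aedebdeb" (length 8)

8


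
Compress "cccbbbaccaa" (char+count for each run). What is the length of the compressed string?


Input: cccbbbaccaa
Runs:
  'c' x 3 => "c3"
  'b' x 3 => "b3"
  'a' x 1 => "a1"
  'c' x 2 => "c2"
  'a' x 2 => "a2"
Compressed: "c3b3a1c2a2"
Compressed length: 10

10


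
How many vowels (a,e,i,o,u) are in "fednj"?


Input: fednj
Checking each character:
  'f' at position 0: consonant
  'e' at position 1: vowel (running total: 1)
  'd' at position 2: consonant
  'n' at position 3: consonant
  'j' at position 4: consonant
Total vowels: 1

1


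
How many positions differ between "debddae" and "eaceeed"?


Comparing "debddae" and "eaceeed" position by position:
  Position 0: 'd' vs 'e' => DIFFER
  Position 1: 'e' vs 'a' => DIFFER
  Position 2: 'b' vs 'c' => DIFFER
  Position 3: 'd' vs 'e' => DIFFER
  Position 4: 'd' vs 'e' => DIFFER
  Position 5: 'a' vs 'e' => DIFFER
  Position 6: 'e' vs 'd' => DIFFER
Positions that differ: 7

7


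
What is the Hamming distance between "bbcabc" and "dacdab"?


Comparing "bbcabc" and "dacdab" position by position:
  Position 0: 'b' vs 'd' => differ
  Position 1: 'b' vs 'a' => differ
  Position 2: 'c' vs 'c' => same
  Position 3: 'a' vs 'd' => differ
  Position 4: 'b' vs 'a' => differ
  Position 5: 'c' vs 'b' => differ
Total differences (Hamming distance): 5

5


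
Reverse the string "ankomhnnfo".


Input: ankomhnnfo
Reading characters right to left:
  Position 9: 'o'
  Position 8: 'f'
  Position 7: 'n'
  Position 6: 'n'
  Position 5: 'h'
  Position 4: 'm'
  Position 3: 'o'
  Position 2: 'k'
  Position 1: 'n'
  Position 0: 'a'
Reversed: ofnnhmokna

ofnnhmokna


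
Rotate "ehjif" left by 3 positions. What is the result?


Input: "ehjif", rotate left by 3
First 3 characters: "ehj"
Remaining characters: "if"
Concatenate remaining + first: "if" + "ehj" = "ifehj"

ifehj


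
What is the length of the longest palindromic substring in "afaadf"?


Input: "afaadf"
Checking substrings for palindromes:
  [0:3] "afa" (len 3) => palindrome
  [2:4] "aa" (len 2) => palindrome
Longest palindromic substring: "afa" with length 3

3


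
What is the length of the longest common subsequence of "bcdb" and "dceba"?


LCS of "bcdb" and "dceba"
DP table:
           d    c    e    b    a
      0    0    0    0    0    0
  b   0    0    0    0    1    1
  c   0    0    1    1    1    1
  d   0    1    1    1    1    1
  b   0    1    1    1    2    2
LCS length = dp[4][5] = 2

2


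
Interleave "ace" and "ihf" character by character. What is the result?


Interleaving "ace" and "ihf":
  Position 0: 'a' from first, 'i' from second => "ai"
  Position 1: 'c' from first, 'h' from second => "ch"
  Position 2: 'e' from first, 'f' from second => "ef"
Result: aichef

aichef


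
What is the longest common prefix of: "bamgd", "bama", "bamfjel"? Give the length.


Words: bamgd, bama, bamfjel
  Position 0: all 'b' => match
  Position 1: all 'a' => match
  Position 2: all 'm' => match
  Position 3: ('g', 'a', 'f') => mismatch, stop
LCP = "bam" (length 3)

3


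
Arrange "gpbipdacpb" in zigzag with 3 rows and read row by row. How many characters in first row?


Zigzag "gpbipdacpb" into 3 rows:
Placing characters:
  'g' => row 0
  'p' => row 1
  'b' => row 2
  'i' => row 1
  'p' => row 0
  'd' => row 1
  'a' => row 2
  'c' => row 1
  'p' => row 0
  'b' => row 1
Rows:
  Row 0: "gpp"
  Row 1: "pidcb"
  Row 2: "ba"
First row length: 3

3


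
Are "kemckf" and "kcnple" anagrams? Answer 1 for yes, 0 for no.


Strings: "kemckf", "kcnple"
Sorted first:  cefkkm
Sorted second: ceklnp
Differ at position 2: 'f' vs 'k' => not anagrams

0


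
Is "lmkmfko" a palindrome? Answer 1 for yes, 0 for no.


Input: lmkmfko
Reversed: okfmkml
  Compare pos 0 ('l') with pos 6 ('o'): MISMATCH
  Compare pos 1 ('m') with pos 5 ('k'): MISMATCH
  Compare pos 2 ('k') with pos 4 ('f'): MISMATCH
Result: not a palindrome

0


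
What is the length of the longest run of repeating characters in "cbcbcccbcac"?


Input: "cbcbcccbcac"
Scanning for longest run:
  Position 1 ('b'): new char, reset run to 1
  Position 2 ('c'): new char, reset run to 1
  Position 3 ('b'): new char, reset run to 1
  Position 4 ('c'): new char, reset run to 1
  Position 5 ('c'): continues run of 'c', length=2
  Position 6 ('c'): continues run of 'c', length=3
  Position 7 ('b'): new char, reset run to 1
  Position 8 ('c'): new char, reset run to 1
  Position 9 ('a'): new char, reset run to 1
  Position 10 ('c'): new char, reset run to 1
Longest run: 'c' with length 3

3
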